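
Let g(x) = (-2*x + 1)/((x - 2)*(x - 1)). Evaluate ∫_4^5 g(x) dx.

Factor the denominator: x**2 - 3*x + 2 = (x - 1)(x - 2).
Partial fractions: (-2*x + 1)/((x - 2)*(x - 1)) = 1/(x - 1) - 3/(x - 2).
An antiderivative is F(x) = -3*log(x - 2) + log(x - 1).
Then F(5) - F(4) = (log(4/27)) - (log(3/8)) = log(32/81).

log(32/81)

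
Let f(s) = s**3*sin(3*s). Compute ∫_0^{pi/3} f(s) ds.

pi*(-6 + pi**2)/81

Integrate by parts 3 times (u = s^3, dv = sin(3*s) ds).
An antiderivative is F(s) = -s**3*cos(3*s)/3 + s**2*sin(3*s)/3 + 2*s*cos(3*s)/9 - 2*sin(3*s)/27.
Then F(pi/3) - F(0) = (pi*(-6 + pi**2)/81) - (0) = pi*(-6 + pi**2)/81.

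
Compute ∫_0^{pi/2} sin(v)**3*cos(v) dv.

1/4

Let u = sin(v), so du = cos(v) dv. When v = 0, u = 0; when v = pi/2, u = 1.
The integral becomes ∫ u**3 du from 0 to 1, with antiderivative u**4/4.
Back in v: F(v) = sin(v)**4/4.
Then F(pi/2) - F(0) = (1/4) - (0) = 1/4.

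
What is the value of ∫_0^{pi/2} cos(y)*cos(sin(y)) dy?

Let u = sin(y), so du = cos(y) dy. When y = 0, u = 0; when y = pi/2, u = 1.
The integral becomes ∫ cos(u) du from 0 to 1, with antiderivative sin(u).
Back in y: F(y) = sin(sin(y)).
Then F(pi/2) - F(0) = (sin(1)) - (0) = sin(1).

sin(1)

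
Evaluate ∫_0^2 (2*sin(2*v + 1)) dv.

Let u = 2*v + 1, so du = 2 dv. When v = 0, u = 1; when v = 2, u = 5.
The integral becomes ∫ sin(u) du from 1 to 5, with antiderivative -cos(u).
Back in v: F(v) = -cos(2*v + 1).
Then F(2) - F(0) = (-cos(5)) - (-cos(1)) = -cos(5) + cos(1).

-cos(5) + cos(1)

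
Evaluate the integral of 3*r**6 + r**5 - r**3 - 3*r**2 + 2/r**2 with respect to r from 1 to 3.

21284/21

By the power rule, an antiderivative is F(r) = 3*r**7/7 + r**6/6 - r**4/4 - r**3 - 2/r.
Then F(3) - F(1) = (84913/84) - (-223/84) = 21284/21.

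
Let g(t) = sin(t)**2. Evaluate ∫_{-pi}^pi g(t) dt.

pi

Use the identity sin^2(t) = (1 - cos(2*t))/2.
An antiderivative is F(t) = t/2 - sin(2*t)/4.
Then F(pi) - F(-pi) = (pi/2) - (-pi/2) = pi.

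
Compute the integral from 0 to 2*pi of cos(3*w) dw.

0

An antiderivative is F(w) = sin(3*w)/3.
Then F(2*pi) - F(0) = (0) - (0) = 0.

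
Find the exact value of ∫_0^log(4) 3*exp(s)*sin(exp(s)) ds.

Let u = exp(s), so du = exp(s) ds. When s = 0, u = 1; when s = log(4), u = 4.
The integral becomes 3·∫ sin(u) du from 1 to 4, with antiderivative -3*cos(u).
Back in s: F(s) = -3*cos(exp(s)).
Then F(log(4)) - F(0) = (-3*cos(4)) - (-3*cos(1)) = 3*cos(1) - 3*cos(4).

3*cos(1) - 3*cos(4)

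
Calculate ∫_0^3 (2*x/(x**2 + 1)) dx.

log(10)

Let u = x**2 + 1, so du = 2*x dx. When x = 0, u = 1; when x = 3, u = 10.
The integral becomes ∫ 1/u du from 1 to 10, with antiderivative log(u).
Back in x: F(x) = log(x**2 + 1).
Then F(3) - F(0) = (log(10)) - (0) = log(10).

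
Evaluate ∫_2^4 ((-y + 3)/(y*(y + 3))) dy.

Factor the denominator: y**2 + 3*y = (y + 3)y.
Partial fractions: (-y + 3)/(y*(y + 3)) = -2/(y + 3) + 1/y.
An antiderivative is F(y) = log(y) - 2*log(y + 3).
Then F(4) - F(2) = (log(4/49)) - (log(2/25)) = log(50/49).

log(50/49)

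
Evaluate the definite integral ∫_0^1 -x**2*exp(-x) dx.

-2 + 5*exp(-1)

Integrate by parts twice (u = x^2, dv = -exp(-x) dx).
An antiderivative is F(x) = (x**2 + 2*x + 2)*exp(-x).
Then F(1) - F(0) = (5*exp(-1)) - (2) = -2 + 5*exp(-1).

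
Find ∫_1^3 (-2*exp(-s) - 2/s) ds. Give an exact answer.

-2*log(3) - 2*exp(-1) + 2*exp(-3)

An antiderivative is F(s) = -2*log(s) + 2*exp(-s).
Then F(3) - F(1) = (-2*log(3) + 2*exp(-3)) - (2*exp(-1)) = -2*log(3) - 2*exp(-1) + 2*exp(-3).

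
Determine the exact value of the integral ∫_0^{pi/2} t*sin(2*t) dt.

Integrate by parts once (u = t, dv = sin(2*t) dt).
An antiderivative is F(t) = -t*cos(2*t)/2 + sin(2*t)/4.
Then F(pi/2) - F(0) = (pi/4) - (0) = pi/4.

pi/4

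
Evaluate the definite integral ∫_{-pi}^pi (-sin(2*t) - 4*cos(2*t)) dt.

0

An antiderivative is F(t) = -2*sin(2*t) + cos(2*t)/2.
Then F(pi) - F(-pi) = (1/2) - (1/2) = 0.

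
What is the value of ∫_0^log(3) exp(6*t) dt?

Let u = exp(t), so du = exp(t) dt. When t = 0, u = 1; when t = log(3), u = 3.
The integral becomes ∫ u**5 du from 1 to 3, with antiderivative u**6/6.
Back in t: F(t) = exp(6*t)/6.
Then F(log(3)) - F(0) = (243/2) - (1/6) = 364/3.

364/3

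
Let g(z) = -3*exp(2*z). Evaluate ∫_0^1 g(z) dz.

An antiderivative is F(z) = -3*exp(2*z)/2.
Then F(1) - F(0) = (-3*exp(2)/2) - (-3/2) = 3/2 - 3*exp(2)/2.

3/2 - 3*exp(2)/2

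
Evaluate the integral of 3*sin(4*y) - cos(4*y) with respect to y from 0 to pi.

0

An antiderivative is F(y) = -sin(4*y)/4 - 3*cos(4*y)/4.
Then F(pi) - F(0) = (-3/4) - (-3/4) = 0.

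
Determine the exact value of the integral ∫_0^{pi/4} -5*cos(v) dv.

An antiderivative is F(v) = -5*sin(v).
Then F(pi/4) - F(0) = (-5*sqrt(2)/2) - (0) = -5*sqrt(2)/2.

-5*sqrt(2)/2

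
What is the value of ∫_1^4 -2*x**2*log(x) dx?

Integrate by parts once (u = ln x, dv = -2*x**2 dx).
An antiderivative is F(x) = -2*x**3*(3*log(x) - 1)/9.
Then F(4) - F(1) = (128/9 - 256*log(2)/3) - (2/9) = 14 - 256*log(2)/3.

14 - 256*log(2)/3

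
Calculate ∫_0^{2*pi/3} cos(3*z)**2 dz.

Use the identity cos^2(3*z) = (1 + cos(6*z))/2.
An antiderivative is F(z) = z/2 + sin(6*z)/12.
Then F(2*pi/3) - F(0) = (pi/3) - (0) = pi/3.

pi/3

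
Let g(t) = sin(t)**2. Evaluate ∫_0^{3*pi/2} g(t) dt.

Use the identity sin^2(t) = (1 - cos(2*t))/2.
An antiderivative is F(t) = t/2 - sin(2*t)/4.
Then F(3*pi/2) - F(0) = (3*pi/4) - (0) = 3*pi/4.

3*pi/4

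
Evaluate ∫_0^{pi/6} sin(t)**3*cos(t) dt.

Let u = sin(t), so du = cos(t) dt. When t = 0, u = 0; when t = pi/6, u = 1/2.
The integral becomes ∫ u**3 du from 0 to 1/2, with antiderivative u**4/4.
Back in t: F(t) = sin(t)**4/4.
Then F(pi/6) - F(0) = (1/64) - (0) = 1/64.

1/64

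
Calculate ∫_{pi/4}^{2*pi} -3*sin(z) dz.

3 - 3*sqrt(2)/2

An antiderivative is F(z) = 3*cos(z).
Then F(2*pi) - F(pi/4) = (3) - (3*sqrt(2)/2) = 3 - 3*sqrt(2)/2.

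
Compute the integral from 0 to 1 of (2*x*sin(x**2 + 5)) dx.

Let u = x**2 + 5, so du = 2*x dx. When x = 0, u = 5; when x = 1, u = 6.
The integral becomes ∫ sin(u) du from 5 to 6, with antiderivative -cos(u).
Back in x: F(x) = -cos(x**2 + 5).
Then F(1) - F(0) = (-cos(6)) - (-cos(5)) = -cos(6) + cos(5).

-cos(6) + cos(5)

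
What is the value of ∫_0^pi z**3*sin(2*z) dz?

Integrate by parts 3 times (u = z^3, dv = sin(2*z) dz).
An antiderivative is F(z) = -z**3*cos(2*z)/2 + 3*z**2*sin(2*z)/4 + 3*z*cos(2*z)/4 - 3*sin(2*z)/8.
Then F(pi) - F(0) = (pi*(3 - 2*pi**2)/4) - (0) = pi*(3 - 2*pi**2)/4.

pi*(3 - 2*pi**2)/4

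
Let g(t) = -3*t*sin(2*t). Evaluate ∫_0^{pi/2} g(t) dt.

-3*pi/4

Integrate by parts once (u = t, dv = -3*sin(2*t) dt).
An antiderivative is F(t) = 3*t*cos(2*t)/2 - 3*sin(2*t)/4.
Then F(pi/2) - F(0) = (-3*pi/4) - (0) = -3*pi/4.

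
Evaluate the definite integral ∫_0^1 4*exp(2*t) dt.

An antiderivative is F(t) = 2*exp(2*t).
Then F(1) - F(0) = (2*exp(2)) - (2) = -2 + 2*exp(2).

-2 + 2*exp(2)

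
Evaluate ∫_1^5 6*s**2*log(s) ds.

Integrate by parts once (u = ln s, dv = 6*s**2 ds).
An antiderivative is F(s) = 2*s**3*(3*log(s) - 1)/3.
Then F(5) - F(1) = (-250/3 + 250*log(5)) - (-2/3) = -248/3 + 250*log(5).

-248/3 + 250*log(5)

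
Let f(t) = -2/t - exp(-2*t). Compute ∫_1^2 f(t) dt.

(-4*exp(4)*log(2) - exp(2) + 1)*exp(-4)/2

An antiderivative is F(t) = -2*log(t) + exp(-2*t)/2.
Then F(2) - F(1) = (-2*log(2) + exp(-4)/2) - (exp(-2)/2) = (-4*exp(4)*log(2) - exp(2) + 1)*exp(-4)/2.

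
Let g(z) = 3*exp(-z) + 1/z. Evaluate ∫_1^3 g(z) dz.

-3*exp(-3) + log(3) + 3*exp(-1)

An antiderivative is F(z) = log(z) - 3*exp(-z).
Then F(3) - F(1) = (-3*exp(-3) + log(3)) - (-3*exp(-1)) = -3*exp(-3) + log(3) + 3*exp(-1).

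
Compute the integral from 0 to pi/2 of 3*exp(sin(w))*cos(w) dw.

Let u = sin(w), so du = cos(w) dw. When w = 0, u = 0; when w = pi/2, u = 1.
The integral becomes 3·∫ exp(u) du from 0 to 1, with antiderivative 3*exp(u).
Back in w: F(w) = 3*exp(sin(w)).
Then F(pi/2) - F(0) = (3*E) - (3) = -3 + 3*E.

-3 + 3*E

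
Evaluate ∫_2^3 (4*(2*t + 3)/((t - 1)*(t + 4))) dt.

Factor the denominator: t**2 + 3*t - 4 = (t + 4)(t - 1).
Partial fractions: 4*(2*t + 3)/((t - 1)*(t + 4)) = 4/(t + 4) + 4/(t - 1).
An antiderivative is F(t) = 4*log(t - 1) + 4*log(t + 4).
Then F(3) - F(2) = (4*log(2) + 4*log(7)) - (4*log(2) + 4*log(3)) = -4*log(3) + 4*log(7).

-4*log(3) + 4*log(7)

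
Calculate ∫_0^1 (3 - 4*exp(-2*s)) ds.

2*exp(-2) + 1

An antiderivative is F(s) = 3*s + 2*exp(-2*s).
Then F(1) - F(0) = (2*exp(-2) + 3) - (2) = 2*exp(-2) + 1.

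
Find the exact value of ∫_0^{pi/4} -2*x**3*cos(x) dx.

-12 - 3*sqrt(2)*pi**2/16 - sqrt(2)*pi**3/64 + 3*sqrt(2)*pi/2 + 6*sqrt(2)

Integrate by parts 3 times (u = x^3, dv = -2*cos(x) dx).
An antiderivative is F(x) = -2*x**3*sin(x) - 6*x**2*cos(x) + 12*x*sin(x) + 12*cos(x).
Then F(pi/4) - F(0) = (sqrt(2)*(-12*pi**2 - pi**3 + 96*pi + 384)/64) - (12) = -12 - 3*sqrt(2)*pi**2/16 - sqrt(2)*pi**3/64 + 3*sqrt(2)*pi/2 + 6*sqrt(2).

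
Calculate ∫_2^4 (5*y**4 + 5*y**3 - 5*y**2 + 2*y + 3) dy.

By the power rule, an antiderivative is F(y) = y**5 + 5*y**4/4 - 5*y**3/3 + y**2 + 3*y.
Then F(4) - F(2) = (3796/3) - (146/3) = 3650/3.

3650/3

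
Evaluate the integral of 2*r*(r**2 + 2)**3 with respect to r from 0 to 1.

Let u = r**2 + 2, so du = 2*r dr. When r = 0, u = 2; when r = 1, u = 3.
The integral becomes ∫ u**3 du from 2 to 3, with antiderivative u**4/4.
Back in r: F(r) = (r**2 + 2)**4/4.
Then F(1) - F(0) = (81/4) - (4) = 65/4.

65/4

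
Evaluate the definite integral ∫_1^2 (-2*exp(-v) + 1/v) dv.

An antiderivative is F(v) = log(v) + 2*exp(-v).
Then F(2) - F(1) = (2*exp(-2) + log(2)) - (2*exp(-1)) = -2*exp(-1) + 2*exp(-2) + log(2).

-2*exp(-1) + 2*exp(-2) + log(2)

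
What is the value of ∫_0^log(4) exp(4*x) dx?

Let u = exp(x), so du = exp(x) dx. When x = 0, u = 1; when x = log(4), u = 4.
The integral becomes ∫ u**3 du from 1 to 4, with antiderivative u**4/4.
Back in x: F(x) = exp(4*x)/4.
Then F(log(4)) - F(0) = (64) - (1/4) = 255/4.

255/4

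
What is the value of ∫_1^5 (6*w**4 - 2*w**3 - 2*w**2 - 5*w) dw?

49412/15

By the power rule, an antiderivative is F(w) = 6*w**5/5 - w**4/2 - 2*w**3/3 - 5*w**2/2.
Then F(5) - F(1) = (9875/3) - (-37/15) = 49412/15.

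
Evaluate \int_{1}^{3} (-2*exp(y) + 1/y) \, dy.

-2*exp(3) + log(3) + 2*exp(1)

An antiderivative is F(y) = -2*exp(y) + log(y).
Then F(3) - F(1) = (-2*exp(3) + log(3)) - (-2*exp(1)) = -2*exp(3) + log(3) + 2*exp(1).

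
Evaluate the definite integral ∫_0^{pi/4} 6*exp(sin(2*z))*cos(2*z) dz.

Let u = sin(2*z), so du = 2*cos(2*z) dz. When z = 0, u = 0; when z = pi/4, u = 1.
The integral becomes 3·∫ exp(u) du from 0 to 1, with antiderivative 3*exp(u).
Back in z: F(z) = 3*exp(sin(2*z)).
Then F(pi/4) - F(0) = (3*E) - (3) = -3 + 3*E.

-3 + 3*E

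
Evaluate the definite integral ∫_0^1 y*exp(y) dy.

1

Integrate by parts once (u = y, dv = exp(y) dy).
An antiderivative is F(y) = (y - 1)*exp(y).
Then F(1) - F(0) = (0) - (-1) = 1.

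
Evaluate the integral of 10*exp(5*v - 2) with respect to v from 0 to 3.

-(2 - 2*exp(15))*exp(-2)

Let u = 5*v - 2, so du = 5 dv. When v = 0, u = -2; when v = 3, u = 13.
The integral becomes 2·∫ exp(u) du from -2 to 13, with antiderivative 2*exp(u).
Back in v: F(v) = 2*exp(5*v - 2).
Then F(3) - F(0) = (2*exp(13)) - (2*exp(-2)) = -(2 - 2*exp(15))*exp(-2).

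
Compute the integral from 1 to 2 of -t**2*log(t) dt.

Integrate by parts once (u = ln t, dv = -t**2 dt).
An antiderivative is F(t) = -t**3*(3*log(t) - 1)/9.
Then F(2) - F(1) = (8/9 - 8*log(2)/3) - (1/9) = 7/9 - 8*log(2)/3.

7/9 - 8*log(2)/3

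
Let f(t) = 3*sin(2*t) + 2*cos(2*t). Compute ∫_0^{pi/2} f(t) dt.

3

An antiderivative is F(t) = sin(2*t) - 3*cos(2*t)/2.
Then F(pi/2) - F(0) = (3/2) - (-3/2) = 3.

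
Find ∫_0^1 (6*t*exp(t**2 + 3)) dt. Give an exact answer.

Let u = t**2 + 3, so du = 2*t dt. When t = 0, u = 3; when t = 1, u = 4.
The integral becomes 3·∫ exp(u) du from 3 to 4, with antiderivative 3*exp(u).
Back in t: F(t) = 3*exp(t**2 + 3).
Then F(1) - F(0) = (3*exp(4)) - (3*exp(3)) = -3*(1 - exp(1))*exp(3).

-3*(1 - exp(1))*exp(3)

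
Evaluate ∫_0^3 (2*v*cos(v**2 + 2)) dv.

sin(11) - sin(2)

Let u = v**2 + 2, so du = 2*v dv. When v = 0, u = 2; when v = 3, u = 11.
The integral becomes ∫ cos(u) du from 2 to 11, with antiderivative sin(u).
Back in v: F(v) = sin(v**2 + 2).
Then F(3) - F(0) = (sin(11)) - (sin(2)) = sin(11) - sin(2).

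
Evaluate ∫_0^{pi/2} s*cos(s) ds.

Integrate by parts once (u = s, dv = cos(s) ds).
An antiderivative is F(s) = s*sin(s) + cos(s).
Then F(pi/2) - F(0) = (pi/2) - (1) = -1 + pi/2.

-1 + pi/2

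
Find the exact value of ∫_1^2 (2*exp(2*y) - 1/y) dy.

-exp(2) - log(2) + exp(4)

An antiderivative is F(y) = exp(2*y) - log(y).
Then F(2) - F(1) = (-log(2) + exp(4)) - (exp(2)) = -exp(2) - log(2) + exp(4).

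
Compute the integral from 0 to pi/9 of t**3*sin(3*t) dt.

Integrate by parts 3 times (u = t^3, dv = sin(3*t) dt).
An antiderivative is F(t) = -t**3*cos(3*t)/3 + t**2*sin(3*t)/3 + 2*t*cos(3*t)/9 - 2*sin(3*t)/27.
Then F(pi/9) - F(0) = (-sqrt(3)/27 - pi**3/4374 + sqrt(3)*pi**2/486 + pi/81) - (0) = -sqrt(3)/27 - pi**3/4374 + sqrt(3)*pi**2/486 + pi/81.

-sqrt(3)/27 - pi**3/4374 + sqrt(3)*pi**2/486 + pi/81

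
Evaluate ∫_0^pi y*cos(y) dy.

-2

Integrate by parts once (u = y, dv = cos(y) dy).
An antiderivative is F(y) = y*sin(y) + cos(y).
Then F(pi) - F(0) = (-1) - (1) = -2.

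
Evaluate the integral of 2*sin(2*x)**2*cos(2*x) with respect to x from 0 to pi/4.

1/3

Let u = sin(2*x), so du = 2*cos(2*x) dx. When x = 0, u = 0; when x = pi/4, u = 1.
The integral becomes ∫ u**2 du from 0 to 1, with antiderivative u**3/3.
Back in x: F(x) = sin(2*x)**3/3.
Then F(pi/4) - F(0) = (1/3) - (0) = 1/3.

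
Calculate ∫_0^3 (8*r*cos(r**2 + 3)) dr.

Let u = r**2 + 3, so du = 2*r dr. When r = 0, u = 3; when r = 3, u = 12.
The integral becomes 4·∫ cos(u) du from 3 to 12, with antiderivative 4*sin(u).
Back in r: F(r) = 4*sin(r**2 + 3).
Then F(3) - F(0) = (4*sin(12)) - (4*sin(3)) = 4*sin(12) - 4*sin(3).

4*sin(12) - 4*sin(3)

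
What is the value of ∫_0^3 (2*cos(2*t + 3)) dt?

Let u = 2*t + 3, so du = 2 dt. When t = 0, u = 3; when t = 3, u = 9.
The integral becomes ∫ cos(u) du from 3 to 9, with antiderivative sin(u).
Back in t: F(t) = sin(2*t + 3).
Then F(3) - F(0) = (sin(9)) - (sin(3)) = -sin(3) + sin(9).

-sin(3) + sin(9)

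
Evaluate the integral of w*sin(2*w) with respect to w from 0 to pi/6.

-pi/24 + sqrt(3)/8

Integrate by parts once (u = w, dv = sin(2*w) dw).
An antiderivative is F(w) = -w*cos(2*w)/2 + sin(2*w)/4.
Then F(pi/6) - F(0) = (-pi/24 + sqrt(3)/8) - (0) = -pi/24 + sqrt(3)/8.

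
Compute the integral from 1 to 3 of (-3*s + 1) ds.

By the power rule, an antiderivative is F(s) = -3*s**2/2 + s.
Then F(3) - F(1) = (-21/2) - (-1/2) = -10.

-10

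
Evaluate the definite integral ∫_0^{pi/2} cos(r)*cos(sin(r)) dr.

Let u = sin(r), so du = cos(r) dr. When r = 0, u = 0; when r = pi/2, u = 1.
The integral becomes ∫ cos(u) du from 0 to 1, with antiderivative sin(u).
Back in r: F(r) = sin(sin(r)).
Then F(pi/2) - F(0) = (sin(1)) - (0) = sin(1).

sin(1)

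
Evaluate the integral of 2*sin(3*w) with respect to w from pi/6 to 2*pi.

-2/3

An antiderivative is F(w) = -2*cos(3*w)/3.
Then F(2*pi) - F(pi/6) = (-2/3) - (0) = -2/3.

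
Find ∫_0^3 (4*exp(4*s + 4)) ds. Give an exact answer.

-exp(4) + exp(16)

Let u = 4*s + 4, so du = 4 ds. When s = 0, u = 4; when s = 3, u = 16.
The integral becomes ∫ exp(u) du from 4 to 16, with antiderivative exp(u).
Back in s: F(s) = exp(4*s + 4).
Then F(3) - F(0) = (exp(16)) - (exp(4)) = -exp(4) + exp(16).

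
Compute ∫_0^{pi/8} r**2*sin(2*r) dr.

Integrate by parts twice (u = r^2, dv = sin(2*r) dr).
An antiderivative is F(r) = -r**2*cos(2*r)/2 + r*sin(2*r)/2 + cos(2*r)/4.
Then F(pi/8) - F(0) = (sqrt(2)*(-pi**2 + 8*pi + 32)/256) - (1/4) = -1/4 - sqrt(2)*pi**2/256 + sqrt(2)*pi/32 + sqrt(2)/8.

-1/4 - sqrt(2)*pi**2/256 + sqrt(2)*pi/32 + sqrt(2)/8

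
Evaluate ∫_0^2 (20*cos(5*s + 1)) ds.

4*sin(11) - 4*sin(1)

Let u = 5*s + 1, so du = 5 ds. When s = 0, u = 1; when s = 2, u = 11.
The integral becomes 4·∫ cos(u) du from 1 to 11, with antiderivative 4*sin(u).
Back in s: F(s) = 4*sin(5*s + 1).
Then F(2) - F(0) = (4*sin(11)) - (4*sin(1)) = 4*sin(11) - 4*sin(1).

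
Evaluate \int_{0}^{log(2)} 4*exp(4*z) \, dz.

15

Let u = exp(z), so du = exp(z) dz. When z = 0, u = 1; when z = log(2), u = 2.
The integral becomes 4·∫ u**3 du from 1 to 2, with antiderivative u**4.
Back in z: F(z) = exp(4*z).
Then F(log(2)) - F(0) = (16) - (1) = 15.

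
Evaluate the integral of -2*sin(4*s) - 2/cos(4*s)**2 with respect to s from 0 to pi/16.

-1 + sqrt(2)/4

An antiderivative is F(s) = cos(4*s)/2 - tan(4*s)/2.
Then F(pi/16) - F(0) = (-1/2 + sqrt(2)/4) - (1/2) = -1 + sqrt(2)/4.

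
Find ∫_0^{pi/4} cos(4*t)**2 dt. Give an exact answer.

Use the identity cos^2(4*t) = (1 + cos(8*t))/2.
An antiderivative is F(t) = t/2 + sin(8*t)/16.
Then F(pi/4) - F(0) = (pi/8) - (0) = pi/8.

pi/8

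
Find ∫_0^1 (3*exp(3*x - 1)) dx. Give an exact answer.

-(1 - exp(3))*exp(-1)

Let u = 3*x - 1, so du = 3 dx. When x = 0, u = -1; when x = 1, u = 2.
The integral becomes ∫ exp(u) du from -1 to 2, with antiderivative exp(u).
Back in x: F(x) = exp(3*x - 1).
Then F(1) - F(0) = (exp(2)) - (exp(-1)) = -(1 - exp(3))*exp(-1).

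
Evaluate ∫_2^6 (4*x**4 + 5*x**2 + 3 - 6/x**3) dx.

32766/5

By the power rule, an antiderivative is F(x) = 4*x**5/5 + 5*x**3/3 + 3*x + 3/x**2.
Then F(6) - F(2) = (395933/60) - (2741/60) = 32766/5.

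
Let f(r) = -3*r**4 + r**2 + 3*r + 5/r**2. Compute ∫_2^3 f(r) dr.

By the power rule, an antiderivative is F(r) = -3*r**5/5 + r**3/3 + 3*r**2/2 - 5/r.
Then F(3) - F(2) = (-3749/30) - (-391/30) = -1679/15.

-1679/15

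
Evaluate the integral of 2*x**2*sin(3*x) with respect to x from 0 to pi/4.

-4/27 - 2*sqrt(2)/27 + sqrt(2)*pi/18 + sqrt(2)*pi**2/48

Integrate by parts twice (u = x^2, dv = 2*sin(3*x) dx).
An antiderivative is F(x) = -2*x**2*cos(3*x)/3 + 4*x*sin(3*x)/9 + 4*cos(3*x)/27.
Then F(pi/4) - F(0) = (sqrt(2)*(-32 + 24*pi + 9*pi**2)/432) - (4/27) = -4/27 - 2*sqrt(2)/27 + sqrt(2)*pi/18 + sqrt(2)*pi**2/48.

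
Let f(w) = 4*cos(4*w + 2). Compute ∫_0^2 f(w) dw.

-sin(2) + sin(10)

Let u = 4*w + 2, so du = 4 dw. When w = 0, u = 2; when w = 2, u = 10.
The integral becomes ∫ cos(u) du from 2 to 10, with antiderivative sin(u).
Back in w: F(w) = sin(4*w + 2).
Then F(2) - F(0) = (sin(10)) - (sin(2)) = -sin(2) + sin(10).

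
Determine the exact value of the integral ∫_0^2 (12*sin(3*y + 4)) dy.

4*cos(4) - 4*cos(10)

Let u = 3*y + 4, so du = 3 dy. When y = 0, u = 4; when y = 2, u = 10.
The integral becomes 4·∫ sin(u) du from 4 to 10, with antiderivative -4*cos(u).
Back in y: F(y) = -4*cos(3*y + 4).
Then F(2) - F(0) = (-4*cos(10)) - (-4*cos(4)) = 4*cos(4) - 4*cos(10).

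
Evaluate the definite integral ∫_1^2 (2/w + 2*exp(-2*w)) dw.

-exp(-4) + exp(-2) + 2*log(2)

An antiderivative is F(w) = 2*log(w) - exp(-2*w).
Then F(2) - F(1) = (-exp(-4) + 2*log(2)) - (-exp(-2)) = -exp(-4) + exp(-2) + 2*log(2).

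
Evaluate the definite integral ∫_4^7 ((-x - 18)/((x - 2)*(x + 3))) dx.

Factor the denominator: x**2 + x - 6 = (x + 3)(x - 2).
Partial fractions: (-x - 18)/((x - 2)*(x + 3)) = 3/(x + 3) - 4/(x - 2).
An antiderivative is F(x) = -4*log(x - 2) + 3*log(x + 3).
Then F(7) - F(4) = (log(8/5)) - (-4*log(2) + 3*log(7)) = -3*log(7) - log(5) + 7*log(2).

-3*log(7) - log(5) + 7*log(2)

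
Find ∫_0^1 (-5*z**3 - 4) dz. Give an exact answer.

-21/4

By the power rule, an antiderivative is F(z) = -5*z**4/4 - 4*z.
Then F(1) - F(0) = (-21/4) - (0) = -21/4.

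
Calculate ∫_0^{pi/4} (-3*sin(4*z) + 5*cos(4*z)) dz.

-3/2

An antiderivative is F(z) = 5*sin(4*z)/4 + 3*cos(4*z)/4.
Then F(pi/4) - F(0) = (-3/4) - (3/4) = -3/2.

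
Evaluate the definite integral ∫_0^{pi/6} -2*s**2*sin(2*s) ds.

-sqrt(3)*pi/12 + pi**2/72 + 1/4

Integrate by parts twice (u = s^2, dv = -2*sin(2*s) ds).
An antiderivative is F(s) = s**2*cos(2*s) - s*sin(2*s) - cos(2*s)/2.
Then F(pi/6) - F(0) = (-sqrt(3)*pi/12 - 1/4 + pi**2/72) - (-1/2) = -sqrt(3)*pi/12 + pi**2/72 + 1/4.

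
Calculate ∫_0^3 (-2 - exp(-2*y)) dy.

An antiderivative is F(y) = -2*y + exp(-2*y)/2.
Then F(3) - F(0) = (-6 + exp(-6)/2) - (1/2) = -13/2 + exp(-6)/2.

-13/2 + exp(-6)/2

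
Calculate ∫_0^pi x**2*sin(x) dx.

-4 + pi**2

Integrate by parts twice (u = x^2, dv = sin(x) dx).
An antiderivative is F(x) = -x**2*cos(x) + 2*x*sin(x) + 2*cos(x).
Then F(pi) - F(0) = (-2 + pi**2) - (2) = -4 + pi**2.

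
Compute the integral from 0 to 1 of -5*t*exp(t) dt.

-5

Integrate by parts once (u = t, dv = -5*exp(t) dt).
An antiderivative is F(t) = (-5*t + 5)*exp(t).
Then F(1) - F(0) = (0) - (5) = -5.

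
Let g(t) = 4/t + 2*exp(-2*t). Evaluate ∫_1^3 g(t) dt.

-exp(-6) + exp(-2) + 4*log(3)

An antiderivative is F(t) = 4*log(t) - exp(-2*t).
Then F(3) - F(1) = (-exp(-6) + 4*log(3)) - (-exp(-2)) = -exp(-6) + exp(-2) + 4*log(3).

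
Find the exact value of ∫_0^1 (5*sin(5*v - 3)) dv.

cos(3) - cos(2)

Let u = 5*v - 3, so du = 5 dv. When v = 0, u = -3; when v = 1, u = 2.
The integral becomes ∫ sin(u) du from -3 to 2, with antiderivative -cos(u).
Back in v: F(v) = -cos(5*v - 3).
Then F(1) - F(0) = (-cos(2)) - (-cos(3)) = cos(3) - cos(2).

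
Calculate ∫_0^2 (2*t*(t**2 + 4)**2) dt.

Let u = t**2 + 4, so du = 2*t dt. When t = 0, u = 4; when t = 2, u = 8.
The integral becomes ∫ u**2 du from 4 to 8, with antiderivative u**3/3.
Back in t: F(t) = (t**2 + 4)**3/3.
Then F(2) - F(0) = (512/3) - (64/3) = 448/3.

448/3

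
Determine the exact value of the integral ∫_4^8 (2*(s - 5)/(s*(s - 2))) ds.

log(32/27)

Factor the denominator: s**2 - 2*s = s(s - 2).
Partial fractions: 2*(s - 5)/(s*(s - 2)) = 5/s - 3/(s - 2).
An antiderivative is F(s) = 5*log(s) - 3*log(s - 2).
Then F(8) - F(4) = (-3*log(3) + 12*log(2)) - (7*log(2)) = log(32/27).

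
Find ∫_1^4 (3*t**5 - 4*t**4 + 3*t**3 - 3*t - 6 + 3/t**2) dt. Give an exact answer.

By the power rule, an antiderivative is F(t) = t**6/2 - 4*t**5/5 + 3*t**4/4 - 3*t**2/2 - 6*t - 3/t.
Then F(4) - F(1) = (27441/20) - (-201/20) = 13821/10.

13821/10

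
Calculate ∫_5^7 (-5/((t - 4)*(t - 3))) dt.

-5*log(3) + 5*log(2)

Factor the denominator: t**2 - 7*t + 12 = (t - 3)(t - 4).
Partial fractions: -5/((t - 4)*(t - 3)) = 5/(t - 3) - 5/(t - 4).
An antiderivative is F(t) = -5*log(t - 4) + 5*log(t - 3).
Then F(7) - F(5) = (-5*log(3) + 10*log(2)) - (log(32)) = -5*log(3) + 5*log(2).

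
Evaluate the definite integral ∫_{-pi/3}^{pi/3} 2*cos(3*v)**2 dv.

2*pi/3

Use the identity cos^2(3*v) = (1 + cos(6*v))/2.
An antiderivative is F(v) = v + sin(6*v)/6.
Then F(pi/3) - F(-pi/3) = (pi/3) - (-pi/3) = 2*pi/3.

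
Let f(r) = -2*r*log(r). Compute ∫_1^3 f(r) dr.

Integrate by parts once (u = ln r, dv = -2*r dr).
An antiderivative is F(r) = -r**2*(2*log(r) - 1)/2.
Then F(3) - F(1) = (9/2 - 9*log(3)) - (1/2) = 4 - 9*log(3).

4 - 9*log(3)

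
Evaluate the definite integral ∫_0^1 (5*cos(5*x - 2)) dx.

Let u = 5*x - 2, so du = 5 dx. When x = 0, u = -2; when x = 1, u = 3.
The integral becomes ∫ cos(u) du from -2 to 3, with antiderivative sin(u).
Back in x: F(x) = sin(5*x - 2).
Then F(1) - F(0) = (sin(3)) - (-sin(2)) = sin(3) + sin(2).

sin(3) + sin(2)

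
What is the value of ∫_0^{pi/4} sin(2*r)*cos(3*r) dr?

-2/5 + 3*sqrt(2)/10

Use the identity sin(2*r)cos(3*r) = [sin(5*r) + sin(-r)]/2.
An antiderivative is F(r) = cos(r)/2 - cos(5*r)/10.
Then F(pi/4) - F(0) = (3*sqrt(2)/10) - (2/5) = -2/5 + 3*sqrt(2)/10.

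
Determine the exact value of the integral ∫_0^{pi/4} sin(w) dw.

An antiderivative is F(w) = -cos(w).
Then F(pi/4) - F(0) = (-sqrt(2)/2) - (-1) = 1 - sqrt(2)/2.

1 - sqrt(2)/2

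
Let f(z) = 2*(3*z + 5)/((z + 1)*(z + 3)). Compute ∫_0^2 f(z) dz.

-2*log(3) + 4*log(5)

Factor the denominator: z**2 + 4*z + 3 = (z + 3)(z + 1).
Partial fractions: 2*(3*z + 5)/((z + 1)*(z + 3)) = 4/(z + 3) + 2/(z + 1).
An antiderivative is F(z) = 2*log(z + 1) + 4*log(z + 3).
Then F(2) - F(0) = (2*log(3) + 4*log(5)) - (log(81)) = -2*log(3) + 4*log(5).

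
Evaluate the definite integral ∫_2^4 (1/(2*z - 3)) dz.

log(5)/2

An antiderivative is F(z) = log(2*z - 3)/2.
Then F(4) - F(2) = (log(5)/2) - (0) = log(5)/2.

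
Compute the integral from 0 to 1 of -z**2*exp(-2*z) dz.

Integrate by parts twice (u = z^2, dv = -exp(-2*z) dz).
An antiderivative is F(z) = (2*z**2 + 2*z + 1)*exp(-2*z)/4.
Then F(1) - F(0) = (5*exp(-2)/4) - (1/4) = (5 - exp(2))*exp(-2)/4.

(5 - exp(2))*exp(-2)/4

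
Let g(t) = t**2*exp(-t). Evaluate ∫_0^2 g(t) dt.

2 - 10*exp(-2)

Integrate by parts twice (u = t^2, dv = exp(-t) dt).
An antiderivative is F(t) = (-t**2 - 2*t - 2)*exp(-t).
Then F(2) - F(0) = (-10*exp(-2)) - (-2) = 2 - 10*exp(-2).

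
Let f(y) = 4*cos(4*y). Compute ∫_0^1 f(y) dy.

sin(4)

Let u = 4*y, so du = 4 dy. When y = 0, u = 0; when y = 1, u = 4.
The integral becomes ∫ cos(u) du from 0 to 4, with antiderivative sin(u).
Back in y: F(y) = sin(4*y).
Then F(1) - F(0) = (sin(4)) - (0) = sin(4).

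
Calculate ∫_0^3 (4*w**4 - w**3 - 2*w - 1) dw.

3243/20

By the power rule, an antiderivative is F(w) = 4*w**5/5 - w**4/4 - w**2 - w.
Then F(3) - F(0) = (3243/20) - (0) = 3243/20.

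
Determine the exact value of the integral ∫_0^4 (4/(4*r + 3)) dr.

An antiderivative is F(r) = log(4*r + 3).
Then F(4) - F(0) = (log(19)) - (log(3)) = log(19/3).

log(19/3)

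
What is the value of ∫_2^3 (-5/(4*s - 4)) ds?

An antiderivative is F(s) = -5*log(4*s - 4)/4.
Then F(3) - F(2) = (-15*log(2)/4) - (-5*log(2)/2) = -5*log(2)/4.

-5*log(2)/4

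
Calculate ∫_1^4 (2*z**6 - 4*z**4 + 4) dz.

135606/35

By the power rule, an antiderivative is F(z) = 2*z**7/7 - 4*z**5/5 + 4*z.
Then F(4) - F(1) = (135728/35) - (122/35) = 135606/35.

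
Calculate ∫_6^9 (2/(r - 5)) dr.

log(16)

An antiderivative is F(r) = 2*log(r - 5).
Then F(9) - F(6) = (log(16)) - (0) = log(16).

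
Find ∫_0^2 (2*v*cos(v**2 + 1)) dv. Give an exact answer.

sin(5) - sin(1)

Let u = v**2 + 1, so du = 2*v dv. When v = 0, u = 1; when v = 2, u = 5.
The integral becomes ∫ cos(u) du from 1 to 5, with antiderivative sin(u).
Back in v: F(v) = sin(v**2 + 1).
Then F(2) - F(0) = (sin(5)) - (sin(1)) = sin(5) - sin(1).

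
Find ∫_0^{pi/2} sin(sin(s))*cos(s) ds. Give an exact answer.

Let u = sin(s), so du = cos(s) ds. When s = 0, u = 0; when s = pi/2, u = 1.
The integral becomes ∫ sin(u) du from 0 to 1, with antiderivative -cos(u).
Back in s: F(s) = -cos(sin(s)).
Then F(pi/2) - F(0) = (-cos(1)) - (-1) = 1 - cos(1).

1 - cos(1)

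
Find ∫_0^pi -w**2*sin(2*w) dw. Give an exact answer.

Integrate by parts twice (u = w^2, dv = -sin(2*w) dw).
An antiderivative is F(w) = w**2*cos(2*w)/2 - w*sin(2*w)/2 - cos(2*w)/4.
Then F(pi) - F(0) = (-1/4 + pi**2/2) - (-1/4) = pi**2/2.

pi**2/2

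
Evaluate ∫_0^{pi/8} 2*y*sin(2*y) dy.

sqrt(2)*(4 - pi)/16

Integrate by parts once (u = y, dv = 2*sin(2*y) dy).
An antiderivative is F(y) = -y*cos(2*y) + sin(2*y)/2.
Then F(pi/8) - F(0) = (sqrt(2)*(4 - pi)/16) - (0) = sqrt(2)*(4 - pi)/16.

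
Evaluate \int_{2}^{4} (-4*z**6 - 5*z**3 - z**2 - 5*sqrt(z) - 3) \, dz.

-202450/21 + 20*sqrt(2)/3

By the power rule, an antiderivative is F(z) = -4*z**7/7 - 5*z**4/4 - 10*z**(3/2)/3 - z**3/3 - 3*z.
Then F(4) - F(2) = (-68196/7) - (-2138/21 - 20*sqrt(2)/3) = -202450/21 + 20*sqrt(2)/3.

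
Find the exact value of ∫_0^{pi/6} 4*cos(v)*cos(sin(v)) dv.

4*sin(1/2)

Let u = sin(v), so du = cos(v) dv. When v = 0, u = 0; when v = pi/6, u = 1/2.
The integral becomes 4·∫ cos(u) du from 0 to 1/2, with antiderivative 4*sin(u).
Back in v: F(v) = 4*sin(sin(v)).
Then F(pi/6) - F(0) = (4*sin(1/2)) - (0) = 4*sin(1/2).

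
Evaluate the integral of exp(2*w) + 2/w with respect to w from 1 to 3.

An antiderivative is F(w) = exp(2*w)/2 + 2*log(w).
Then F(3) - F(1) = (log(9) + exp(6)/2) - (exp(2)/2) = -exp(2)/2 + log(9) + exp(6)/2.

-exp(2)/2 + log(9) + exp(6)/2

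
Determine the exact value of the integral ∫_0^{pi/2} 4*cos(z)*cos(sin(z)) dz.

4*sin(1)

Let u = sin(z), so du = cos(z) dz. When z = 0, u = 0; when z = pi/2, u = 1.
The integral becomes 4·∫ cos(u) du from 0 to 1, with antiderivative 4*sin(u).
Back in z: F(z) = 4*sin(sin(z)).
Then F(pi/2) - F(0) = (4*sin(1)) - (0) = 4*sin(1).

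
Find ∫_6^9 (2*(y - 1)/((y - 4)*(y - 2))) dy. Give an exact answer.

Factor the denominator: y**2 - 6*y + 8 = (y - 2)(y - 4).
Partial fractions: 2*(y - 1)/((y - 4)*(y - 2)) = -1/(y - 2) + 3/(y - 4).
An antiderivative is F(y) = 3*log(y - 4) - log(y - 2).
Then F(9) - F(6) = (-log(7) + 3*log(5)) - (log(2)) = -log(7) - log(2) + 3*log(5).

-log(7) - log(2) + 3*log(5)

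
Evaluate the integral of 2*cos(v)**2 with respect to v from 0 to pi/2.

pi/2

Use the identity cos^2(v) = (1 + cos(2*v))/2.
An antiderivative is F(v) = v + sin(2*v)/2.
Then F(pi/2) - F(0) = (pi/2) - (0) = pi/2.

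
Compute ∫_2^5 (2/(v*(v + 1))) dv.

Factor the denominator: v**2 + v = (v + 1)v.
Partial fractions: 2/(v*(v + 1)) = -2/(v + 1) + 2/v.
An antiderivative is F(v) = 2*log(v) - 2*log(v + 1).
Then F(5) - F(2) = (log(25/36)) - (log(4/9)) = log(25/16).

log(25/16)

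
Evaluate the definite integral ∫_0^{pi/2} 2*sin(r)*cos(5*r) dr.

Use the identity sin(r)cos(5*r) = [sin(6*r) + sin(-4*r)]/2.
An antiderivative is F(r) = cos(4*r)/4 - cos(6*r)/6.
Then F(pi/2) - F(0) = (5/12) - (1/12) = 1/3.

1/3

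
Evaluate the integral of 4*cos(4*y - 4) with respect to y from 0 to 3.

sin(4) + sin(8)

Let u = 4*y - 4, so du = 4 dy. When y = 0, u = -4; when y = 3, u = 8.
The integral becomes ∫ cos(u) du from -4 to 8, with antiderivative sin(u).
Back in y: F(y) = sin(4*y - 4).
Then F(3) - F(0) = (sin(8)) - (-sin(4)) = sin(4) + sin(8).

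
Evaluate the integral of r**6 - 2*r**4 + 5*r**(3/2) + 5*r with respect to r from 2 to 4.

By the power rule, an antiderivative is F(r) = r**7/7 + 2*r**(5/2) - 2*r**5/5 + 5*r**2/2.
Then F(4) - F(2) = (71224/35) - (8*sqrt(2) + 542/35) = 70682/35 - 8*sqrt(2).

70682/35 - 8*sqrt(2)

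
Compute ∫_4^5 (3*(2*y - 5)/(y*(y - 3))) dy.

Factor the denominator: y**2 - 3*y = y(y - 3).
Partial fractions: 3*(2*y - 5)/(y*(y - 3)) = 5/y + 1/(y - 3).
An antiderivative is F(y) = 5*log(y) + log(y - 3).
Then F(5) - F(4) = (log(2) + 5*log(5)) - (10*log(2)) = -9*log(2) + 5*log(5).

-9*log(2) + 5*log(5)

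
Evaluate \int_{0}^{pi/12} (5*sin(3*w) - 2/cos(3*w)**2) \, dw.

An antiderivative is F(w) = -5*cos(3*w)/3 - 2*tan(3*w)/3.
Then F(pi/12) - F(0) = (-5*sqrt(2)/6 - 2/3) - (-5/3) = 1 - 5*sqrt(2)/6.

1 - 5*sqrt(2)/6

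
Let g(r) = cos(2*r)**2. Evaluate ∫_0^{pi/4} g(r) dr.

Use the identity cos^2(2*r) = (1 + cos(4*r))/2.
An antiderivative is F(r) = r/2 + sin(4*r)/8.
Then F(pi/4) - F(0) = (pi/8) - (0) = pi/8.

pi/8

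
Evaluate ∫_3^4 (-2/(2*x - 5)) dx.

An antiderivative is F(x) = -log(2*x - 5).
Then F(4) - F(3) = (-log(3)) - (0) = -log(3).

-log(3)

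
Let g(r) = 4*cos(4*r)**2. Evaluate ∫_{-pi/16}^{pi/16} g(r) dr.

Use the identity cos^2(4*r) = (1 + cos(8*r))/2.
An antiderivative is F(r) = 2*r + sin(8*r)/4.
Then F(pi/16) - F(-pi/16) = (1/4 + pi/8) - (-pi/8 - 1/4) = 1/2 + pi/4.

1/2 + pi/4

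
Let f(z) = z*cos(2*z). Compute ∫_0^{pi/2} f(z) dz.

Integrate by parts once (u = z, dv = cos(2*z) dz).
An antiderivative is F(z) = z*sin(2*z)/2 + cos(2*z)/4.
Then F(pi/2) - F(0) = (-1/4) - (1/4) = -1/2.

-1/2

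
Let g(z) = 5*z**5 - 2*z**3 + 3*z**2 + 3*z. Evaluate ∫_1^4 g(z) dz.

By the power rule, an antiderivative is F(z) = 5*z**6/6 - z**4/2 + z**3 + 3*z**2/2.
Then F(4) - F(1) = (10120/3) - (17/6) = 6741/2.

6741/2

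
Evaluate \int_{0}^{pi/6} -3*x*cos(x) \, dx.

Integrate by parts once (u = x, dv = -3*cos(x) dx).
An antiderivative is F(x) = -3*x*sin(x) - 3*cos(x).
Then F(pi/6) - F(0) = (-3*sqrt(3)/2 - pi/4) - (-3) = -3*sqrt(3)/2 - pi/4 + 3.

-3*sqrt(3)/2 - pi/4 + 3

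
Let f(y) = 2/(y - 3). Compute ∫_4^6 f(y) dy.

log(9)

An antiderivative is F(y) = 2*log(y - 3).
Then F(6) - F(4) = (log(9)) - (0) = log(9).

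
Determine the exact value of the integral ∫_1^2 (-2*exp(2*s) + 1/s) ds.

-exp(4) + log(2) + exp(2)

An antiderivative is F(s) = -exp(2*s) + log(s).
Then F(2) - F(1) = (-exp(4) + log(2)) - (-exp(2)) = -exp(4) + log(2) + exp(2).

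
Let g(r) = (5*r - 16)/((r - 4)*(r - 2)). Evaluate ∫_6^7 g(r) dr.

-8*log(2) + 2*log(3) + 3*log(5)

Factor the denominator: r**2 - 6*r + 8 = (r - 2)(r - 4).
Partial fractions: (5*r - 16)/((r - 4)*(r - 2)) = 3/(r - 2) + 2/(r - 4).
An antiderivative is F(r) = 2*log(r - 4) + 3*log(r - 2).
Then F(7) - F(6) = (2*log(3) + 3*log(5)) - (8*log(2)) = -8*log(2) + 2*log(3) + 3*log(5).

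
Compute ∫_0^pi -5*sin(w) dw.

-10

An antiderivative is F(w) = 5*cos(w).
Then F(pi) - F(0) = (-5) - (5) = -10.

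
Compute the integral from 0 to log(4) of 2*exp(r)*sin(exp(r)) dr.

Let u = exp(r), so du = exp(r) dr. When r = 0, u = 1; when r = log(4), u = 4.
The integral becomes 2·∫ sin(u) du from 1 to 4, with antiderivative -2*cos(u).
Back in r: F(r) = -2*cos(exp(r)).
Then F(log(4)) - F(0) = (-2*cos(4)) - (-2*cos(1)) = 2*cos(1) - 2*cos(4).

2*cos(1) - 2*cos(4)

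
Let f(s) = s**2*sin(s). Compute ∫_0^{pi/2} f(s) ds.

Integrate by parts twice (u = s^2, dv = sin(s) ds).
An antiderivative is F(s) = -s**2*cos(s) + 2*s*sin(s) + 2*cos(s).
Then F(pi/2) - F(0) = (pi) - (2) = -2 + pi.

-2 + pi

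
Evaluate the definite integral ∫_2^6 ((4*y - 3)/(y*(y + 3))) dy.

-5*log(5) + 9*log(3)

Factor the denominator: y**2 + 3*y = (y + 3)y.
Partial fractions: (4*y - 3)/(y*(y + 3)) = 5/(y + 3) - 1/y.
An antiderivative is F(y) = -log(y) + 5*log(y + 3).
Then F(6) - F(2) = (-log(2) + 9*log(3)) - (-log(2) + 5*log(5)) = -5*log(5) + 9*log(3).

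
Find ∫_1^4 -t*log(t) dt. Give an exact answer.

Integrate by parts once (u = ln t, dv = -t dt).
An antiderivative is F(t) = -t**2*(2*log(t) - 1)/4.
Then F(4) - F(1) = (4 - 16*log(2)) - (1/4) = 15/4 - 16*log(2).

15/4 - 16*log(2)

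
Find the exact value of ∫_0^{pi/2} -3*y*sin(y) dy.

-3

Integrate by parts once (u = y, dv = -3*sin(y) dy).
An antiderivative is F(y) = 3*y*cos(y) - 3*sin(y).
Then F(pi/2) - F(0) = (-3) - (0) = -3.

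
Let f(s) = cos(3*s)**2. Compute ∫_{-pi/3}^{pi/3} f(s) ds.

pi/3

Use the identity cos^2(3*s) = (1 + cos(6*s))/2.
An antiderivative is F(s) = s/2 + sin(6*s)/12.
Then F(pi/3) - F(-pi/3) = (pi/6) - (-pi/6) = pi/3.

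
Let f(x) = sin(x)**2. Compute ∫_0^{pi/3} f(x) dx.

-sqrt(3)/8 + pi/6

Use the identity sin^2(x) = (1 - cos(2*x))/2.
An antiderivative is F(x) = x/2 - sin(2*x)/4.
Then F(pi/3) - F(0) = (-sqrt(3)/8 + pi/6) - (0) = -sqrt(3)/8 + pi/6.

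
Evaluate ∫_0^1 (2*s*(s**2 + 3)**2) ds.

37/3

Let u = s**2 + 3, so du = 2*s ds. When s = 0, u = 3; when s = 1, u = 4.
The integral becomes ∫ u**2 du from 3 to 4, with antiderivative u**3/3.
Back in s: F(s) = (s**2 + 3)**3/3.
Then F(1) - F(0) = (64/3) - (9) = 37/3.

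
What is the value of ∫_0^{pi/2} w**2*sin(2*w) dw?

Integrate by parts twice (u = w^2, dv = sin(2*w) dw).
An antiderivative is F(w) = -w**2*cos(2*w)/2 + w*sin(2*w)/2 + cos(2*w)/4.
Then F(pi/2) - F(0) = (-1/4 + pi**2/8) - (1/4) = -1/2 + pi**2/8.

-1/2 + pi**2/8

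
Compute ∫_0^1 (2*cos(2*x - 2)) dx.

sin(2)

Let u = 2*x - 2, so du = 2 dx. When x = 0, u = -2; when x = 1, u = 0.
The integral becomes ∫ cos(u) du from -2 to 0, with antiderivative sin(u).
Back in x: F(x) = sin(2*x - 2).
Then F(1) - F(0) = (0) - (-sin(2)) = sin(2).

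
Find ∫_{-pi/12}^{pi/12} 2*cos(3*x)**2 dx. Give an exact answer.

Use the identity cos^2(3*x) = (1 + cos(6*x))/2.
An antiderivative is F(x) = x + sin(6*x)/6.
Then F(pi/12) - F(-pi/12) = (1/6 + pi/12) - (-pi/12 - 1/6) = 1/3 + pi/6.

1/3 + pi/6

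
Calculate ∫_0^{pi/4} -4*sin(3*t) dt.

-4/3 - 2*sqrt(2)/3

An antiderivative is F(t) = 4*cos(3*t)/3.
Then F(pi/4) - F(0) = (-2*sqrt(2)/3) - (4/3) = -4/3 - 2*sqrt(2)/3.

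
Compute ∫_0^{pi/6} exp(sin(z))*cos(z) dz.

-1 + exp(1/2)

Let u = sin(z), so du = cos(z) dz. When z = 0, u = 0; when z = pi/6, u = 1/2.
The integral becomes ∫ exp(u) du from 0 to 1/2, with antiderivative exp(u).
Back in z: F(z) = exp(sin(z)).
Then F(pi/6) - F(0) = (exp(1/2)) - (1) = -1 + exp(1/2).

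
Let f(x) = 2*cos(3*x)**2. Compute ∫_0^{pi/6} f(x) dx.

pi/6

Use the identity cos^2(3*x) = (1 + cos(6*x))/2.
An antiderivative is F(x) = x + sin(6*x)/6.
Then F(pi/6) - F(0) = (pi/6) - (0) = pi/6.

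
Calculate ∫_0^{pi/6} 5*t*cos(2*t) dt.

-5/8 + 5*sqrt(3)*pi/24

Integrate by parts once (u = t, dv = 5*cos(2*t) dt).
An antiderivative is F(t) = 5*t*sin(2*t)/2 + 5*cos(2*t)/4.
Then F(pi/6) - F(0) = (5/8 + 5*sqrt(3)*pi/24) - (5/4) = -5/8 + 5*sqrt(3)*pi/24.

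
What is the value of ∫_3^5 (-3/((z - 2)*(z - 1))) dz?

log(8/27)

Factor the denominator: z**2 - 3*z + 2 = (z - 1)(z - 2).
Partial fractions: -3/((z - 2)*(z - 1)) = 3/(z - 1) - 3/(z - 2).
An antiderivative is F(z) = -3*log(z - 2) + 3*log(z - 1).
Then F(5) - F(3) = (log(64/27)) - (log(8)) = log(8/27).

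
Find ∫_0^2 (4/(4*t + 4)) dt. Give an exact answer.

An antiderivative is F(t) = log(4*t + 4).
Then F(2) - F(0) = (log(12)) - (log(4)) = log(3).

log(3)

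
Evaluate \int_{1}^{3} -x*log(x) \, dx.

Integrate by parts once (u = ln x, dv = -x dx).
An antiderivative is F(x) = -x**2*(2*log(x) - 1)/4.
Then F(3) - F(1) = (9/4 - 9*log(3)/2) - (1/4) = 2 - 9*log(3)/2.

2 - 9*log(3)/2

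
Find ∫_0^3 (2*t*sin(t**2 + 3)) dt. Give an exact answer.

cos(3) - cos(12)

Let u = t**2 + 3, so du = 2*t dt. When t = 0, u = 3; when t = 3, u = 12.
The integral becomes ∫ sin(u) du from 3 to 12, with antiderivative -cos(u).
Back in t: F(t) = -cos(t**2 + 3).
Then F(3) - F(0) = (-cos(12)) - (-cos(3)) = cos(3) - cos(12).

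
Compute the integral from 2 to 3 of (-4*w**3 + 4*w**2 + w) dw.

-223/6

By the power rule, an antiderivative is F(w) = -w**4 + 4*w**3/3 + w**2/2.
Then F(3) - F(2) = (-81/2) - (-10/3) = -223/6.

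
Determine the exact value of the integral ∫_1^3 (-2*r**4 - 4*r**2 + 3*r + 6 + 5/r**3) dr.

By the power rule, an antiderivative is F(r) = -2*r**5/5 - 4*r**3/3 + 3*r**2/2 + 6*r - 5/(2*r**2).
Then F(3) - F(1) = (-4589/45) - (49/15) = -4736/45.

-4736/45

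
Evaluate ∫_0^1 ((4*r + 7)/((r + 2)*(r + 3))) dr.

Factor the denominator: r**2 + 5*r + 6 = (r + 3)(r + 2).
Partial fractions: (4*r + 7)/((r + 2)*(r + 3)) = 5/(r + 3) - 1/(r + 2).
An antiderivative is F(r) = -log(r + 2) + 5*log(r + 3).
Then F(1) - F(0) = (-log(3) + 10*log(2)) - (-log(2) + 5*log(3)) = -6*log(3) + 11*log(2).

-6*log(3) + 11*log(2)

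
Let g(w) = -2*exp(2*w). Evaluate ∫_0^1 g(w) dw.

1 - exp(2)

An antiderivative is F(w) = -exp(2*w).
Then F(1) - F(0) = (-exp(2)) - (-1) = 1 - exp(2).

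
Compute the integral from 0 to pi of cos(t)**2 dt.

pi/2

Use the identity cos^2(t) = (1 + cos(2*t))/2.
An antiderivative is F(t) = t/2 + sin(2*t)/4.
Then F(pi) - F(0) = (pi/2) - (0) = pi/2.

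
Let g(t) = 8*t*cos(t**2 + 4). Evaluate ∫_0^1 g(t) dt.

Let u = t**2 + 4, so du = 2*t dt. When t = 0, u = 4; when t = 1, u = 5.
The integral becomes 4·∫ cos(u) du from 4 to 5, with antiderivative 4*sin(u).
Back in t: F(t) = 4*sin(t**2 + 4).
Then F(1) - F(0) = (4*sin(5)) - (4*sin(4)) = 4*sin(5) - 4*sin(4).

4*sin(5) - 4*sin(4)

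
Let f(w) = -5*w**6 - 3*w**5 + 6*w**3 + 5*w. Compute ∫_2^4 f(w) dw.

-92662/7

By the power rule, an antiderivative is F(w) = -5*w**7/7 - w**6/2 + 3*w**4/2 + 5*w**2/2.
Then F(4) - F(2) = (-93288/7) - (-626/7) = -92662/7.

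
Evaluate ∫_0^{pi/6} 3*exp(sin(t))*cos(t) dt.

-3 + 3*exp(1/2)

Let u = sin(t), so du = cos(t) dt. When t = 0, u = 0; when t = pi/6, u = 1/2.
The integral becomes 3·∫ exp(u) du from 0 to 1/2, with antiderivative 3*exp(u).
Back in t: F(t) = 3*exp(sin(t)).
Then F(pi/6) - F(0) = (3*exp(1/2)) - (3) = -3 + 3*exp(1/2).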